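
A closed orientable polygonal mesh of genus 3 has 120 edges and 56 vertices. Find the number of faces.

For a closed orientable surface of genus 3, χ = 2 − 2·3 = -4.
F = -4 − V + E = -4 − 56 + 120 = 60.

60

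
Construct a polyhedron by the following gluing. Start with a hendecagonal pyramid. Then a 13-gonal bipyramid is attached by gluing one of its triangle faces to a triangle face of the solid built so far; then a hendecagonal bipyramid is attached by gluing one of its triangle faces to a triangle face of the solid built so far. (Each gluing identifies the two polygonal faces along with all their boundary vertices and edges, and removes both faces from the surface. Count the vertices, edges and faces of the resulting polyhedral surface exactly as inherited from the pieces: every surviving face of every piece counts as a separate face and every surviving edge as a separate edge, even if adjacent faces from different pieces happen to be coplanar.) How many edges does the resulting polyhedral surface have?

A hendecagonal pyramid: V=12, E=22, F=12.
Attach a 13-gonal bipyramid (V=15, E=39, F=26) along a 3-gon: merge 3 vertices and 3 edges, delete both glued faces → V=24, E=58, F=36.
Attach a hendecagonal bipyramid (V=13, E=33, F=22) along a 3-gon: merge 3 vertices and 3 edges, delete both glued faces → V=34, E=88, F=56.
Check: V − E + F = 34 − 88 + 56 = 2.

88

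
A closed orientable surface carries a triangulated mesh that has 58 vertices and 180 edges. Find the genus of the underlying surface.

Every face is a triangle and each edge borders two faces, so 3F = 2·180, giving F = 120.
χ = V − E + F = 58 − 180 + 120 = -2.
For a closed orientable surface χ = 2 − 2g, so g = (2 − (-2))/2 = 2.

2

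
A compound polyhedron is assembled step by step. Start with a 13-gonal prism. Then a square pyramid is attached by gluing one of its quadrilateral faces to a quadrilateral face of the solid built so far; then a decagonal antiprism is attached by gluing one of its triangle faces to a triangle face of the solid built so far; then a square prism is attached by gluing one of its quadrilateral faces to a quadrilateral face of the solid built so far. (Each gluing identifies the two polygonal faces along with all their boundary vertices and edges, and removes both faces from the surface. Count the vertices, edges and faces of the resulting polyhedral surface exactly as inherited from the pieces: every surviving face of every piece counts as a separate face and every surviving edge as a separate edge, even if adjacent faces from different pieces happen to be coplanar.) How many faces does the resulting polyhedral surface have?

A 13-gonal prism: V=26, E=39, F=15.
Attach a square pyramid (V=5, E=8, F=5) along a 4-gon: merge 4 vertices and 4 edges, delete both glued faces → V=27, E=43, F=18.
Attach a decagonal antiprism (V=20, E=40, F=22) along a 3-gon: merge 3 vertices and 3 edges, delete both glued faces → V=44, E=80, F=38.
Attach a square prism (V=8, E=12, F=6) along a 4-gon: merge 4 vertices and 4 edges, delete both glued faces → V=48, E=88, F=42.
Check: V − E + F = 48 − 88 + 42 = 2.

42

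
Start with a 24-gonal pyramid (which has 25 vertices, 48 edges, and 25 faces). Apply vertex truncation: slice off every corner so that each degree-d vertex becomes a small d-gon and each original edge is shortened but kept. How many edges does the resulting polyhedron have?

Truncation replaces each original edge-end by a new vertex, so V′ = 2E = 96.
Each original edge survives, and each old vertex of degree d contributes d new edges; summing degrees gives Σd = 2E, so E′ = E + 2E = 3E = 144.
Each original face survives and each original vertex becomes one new face: F′ = F + V = 50.

144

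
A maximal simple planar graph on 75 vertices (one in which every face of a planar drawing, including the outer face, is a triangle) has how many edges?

In a plane triangulation 3F = 2E and V − E + F = 2, so E = 3V − 6 = 3·75 − 6 = 219.

219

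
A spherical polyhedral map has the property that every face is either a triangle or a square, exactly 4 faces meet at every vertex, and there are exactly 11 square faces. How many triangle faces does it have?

8

Let x be the number of triangles; then F = 11 + x.
Edge–face incidences: 2E = 4·11 + 3·x = 44 + 3x.
Every vertex has degree 4, so 4V = 2E.
Euler: V − E + F = 2 ⇒ (2E)/4 − E + (11 + x) = 2.
Multiply by 8: 2·(2E) − 4·(2E) + 8·(11 + x) = 16, i.e. 88 + 8x − 2·(44 + 3x) = 16.
Collecting terms: 2x = 16, so x = 8.
Then 2E = 44 + 3·8 = 68, so E = 34, V = 2E/4 = 17, F = 11 + 8 = 19.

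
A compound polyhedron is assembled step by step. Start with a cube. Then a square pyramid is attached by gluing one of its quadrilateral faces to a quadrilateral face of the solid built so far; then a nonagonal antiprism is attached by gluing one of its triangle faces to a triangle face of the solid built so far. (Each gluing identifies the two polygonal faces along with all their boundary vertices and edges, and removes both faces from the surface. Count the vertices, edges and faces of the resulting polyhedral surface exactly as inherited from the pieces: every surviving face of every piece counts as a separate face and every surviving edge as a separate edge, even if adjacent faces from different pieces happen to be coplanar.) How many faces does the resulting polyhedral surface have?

27

A cube: V=8, E=12, F=6.
Attach a square pyramid (V=5, E=8, F=5) along a 4-gon: merge 4 vertices and 4 edges, delete both glued faces → V=9, E=16, F=9.
Attach a nonagonal antiprism (V=18, E=36, F=20) along a 3-gon: merge 3 vertices and 3 edges, delete both glued faces → V=24, E=49, F=27.
Check: V − E + F = 24 − 49 + 27 = 2.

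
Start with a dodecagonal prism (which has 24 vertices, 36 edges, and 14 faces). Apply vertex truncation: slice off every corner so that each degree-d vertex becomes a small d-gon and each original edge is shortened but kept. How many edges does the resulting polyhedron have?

Truncation replaces each original edge-end by a new vertex, so V′ = 2E = 72.
Each original edge survives, and each old vertex of degree d contributes d new edges; summing degrees gives Σd = 2E, so E′ = E + 2E = 3E = 108.
Each original face survives and each original vertex becomes one new face: F′ = F + V = 38.

108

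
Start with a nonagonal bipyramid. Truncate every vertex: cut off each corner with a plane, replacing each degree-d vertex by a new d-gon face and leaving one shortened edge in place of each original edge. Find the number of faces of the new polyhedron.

The base solid has V = 11, E = 27, F = 18.
Truncation replaces each original edge-end by a new vertex, so V′ = 2E = 54.
Each original edge survives, and each old vertex of degree d contributes d new edges; summing degrees gives Σd = 2E, so E′ = E + 2E = 3E = 81.
Each original face survives and each original vertex becomes one new face: F′ = F + V = 29.

29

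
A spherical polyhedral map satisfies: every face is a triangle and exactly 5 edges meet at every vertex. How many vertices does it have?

Each face has 3 edges and each edge borders two faces, so 2E = 3F.
Each vertex has degree 5, so 5V = 2E and hence V = 3F/5.
Euler: V − E + F = 2 ⇒ (3F/5) − (3F/2) + F = 2.
Multiply by 10: (6 − 15 + 10)F = 20, i.e. 1F = 20.
So F = 20, E = 3·20/2 = 30, V = 3·20/5 = 12.

12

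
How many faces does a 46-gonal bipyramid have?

A bipyramid over an n-gon has 2n triangular faces and n + 2 vertices: V = 46 + 2 = 48, E = 3·46 = 138, F = 2·46 = 92.

92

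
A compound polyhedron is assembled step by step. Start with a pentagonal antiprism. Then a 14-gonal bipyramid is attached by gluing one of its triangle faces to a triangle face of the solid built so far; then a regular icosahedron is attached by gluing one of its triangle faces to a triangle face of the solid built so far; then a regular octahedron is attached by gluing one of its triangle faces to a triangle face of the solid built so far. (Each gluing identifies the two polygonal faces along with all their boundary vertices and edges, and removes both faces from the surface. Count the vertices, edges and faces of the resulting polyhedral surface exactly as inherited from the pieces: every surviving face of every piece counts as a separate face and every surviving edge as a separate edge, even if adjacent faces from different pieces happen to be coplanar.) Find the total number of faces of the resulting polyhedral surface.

62

A pentagonal antiprism: V=10, E=20, F=12.
Attach a 14-gonal bipyramid (V=16, E=42, F=28) along a 3-gon: merge 3 vertices and 3 edges, delete both glued faces → V=23, E=59, F=38.
Attach a regular icosahedron (V=12, E=30, F=20) along a 3-gon: merge 3 vertices and 3 edges, delete both glued faces → V=32, E=86, F=56.
Attach a regular octahedron (V=6, E=12, F=8) along a 3-gon: merge 3 vertices and 3 edges, delete both glued faces → V=35, E=95, F=62.
Check: V − E + F = 35 − 95 + 62 = 2.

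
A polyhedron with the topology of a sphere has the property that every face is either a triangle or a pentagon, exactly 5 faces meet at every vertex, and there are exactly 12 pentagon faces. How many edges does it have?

Let x be the number of triangles; then F = 12 + x.
Edge–face incidences: 2E = 5·12 + 3·x = 60 + 3x.
Every vertex has degree 5, so 5V = 2E.
Euler: V − E + F = 2 ⇒ (2E)/5 − E + (12 + x) = 2.
Multiply by 10: 2·(2E) − 5·(2E) + 10·(12 + x) = 20, i.e. 120 + 10x − 3·(60 + 3x) = 20.
Collecting terms: x − 60 = 20, so x = 80.
Then 2E = 60 + 3·80 = 300, so E = 150, V = 2E/5 = 60, F = 12 + 80 = 92.

150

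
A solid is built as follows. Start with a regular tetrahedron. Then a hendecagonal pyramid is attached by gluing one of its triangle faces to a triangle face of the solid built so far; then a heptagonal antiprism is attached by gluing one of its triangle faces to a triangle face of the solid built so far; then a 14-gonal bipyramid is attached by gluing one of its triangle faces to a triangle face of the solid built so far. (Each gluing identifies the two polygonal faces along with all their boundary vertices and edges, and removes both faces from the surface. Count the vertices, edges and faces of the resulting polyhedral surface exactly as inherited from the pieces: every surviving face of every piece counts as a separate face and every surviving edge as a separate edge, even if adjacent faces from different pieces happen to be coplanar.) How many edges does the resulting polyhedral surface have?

89

A regular tetrahedron: V=4, E=6, F=4.
Attach a hendecagonal pyramid (V=12, E=22, F=12) along a 3-gon: merge 3 vertices and 3 edges, delete both glued faces → V=13, E=25, F=14.
Attach a heptagonal antiprism (V=14, E=28, F=16) along a 3-gon: merge 3 vertices and 3 edges, delete both glued faces → V=24, E=50, F=28.
Attach a 14-gonal bipyramid (V=16, E=42, F=28) along a 3-gon: merge 3 vertices and 3 edges, delete both glued faces → V=37, E=89, F=54.
Check: V − E + F = 37 − 89 + 54 = 2.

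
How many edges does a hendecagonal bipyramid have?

A bipyramid over an n-gon has 2n triangular faces and n + 2 vertices: V = 11 + 2 = 13, E = 3·11 = 33, F = 2·11 = 22.
Check: V − E + F = 13 − 33 + 22 = 2.

33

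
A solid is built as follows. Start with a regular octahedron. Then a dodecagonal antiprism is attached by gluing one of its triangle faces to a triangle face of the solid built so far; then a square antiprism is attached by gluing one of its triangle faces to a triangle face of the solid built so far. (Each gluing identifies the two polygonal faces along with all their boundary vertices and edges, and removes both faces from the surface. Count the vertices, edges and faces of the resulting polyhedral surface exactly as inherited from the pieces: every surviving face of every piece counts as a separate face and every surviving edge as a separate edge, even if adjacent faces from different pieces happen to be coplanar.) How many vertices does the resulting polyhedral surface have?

A regular octahedron: V=6, E=12, F=8.
Attach a dodecagonal antiprism (V=24, E=48, F=26) along a 3-gon: merge 3 vertices and 3 edges, delete both glued faces → V=27, E=57, F=32.
Attach a square antiprism (V=8, E=16, F=10) along a 3-gon: merge 3 vertices and 3 edges, delete both glued faces → V=32, E=70, F=40.
Check: V − E + F = 32 − 70 + 40 = 2.

32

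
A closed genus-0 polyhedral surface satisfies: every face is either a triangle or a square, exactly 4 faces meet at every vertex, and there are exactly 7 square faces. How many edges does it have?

26

Let x be the number of triangles; then F = 7 + x.
Edge–face incidences: 2E = 4·7 + 3·x = 28 + 3x.
Every vertex has degree 4, so 4V = 2E.
Euler: V − E + F = 2 ⇒ (2E)/4 − E + (7 + x) = 2.
Multiply by 8: 2·(2E) − 4·(2E) + 8·(7 + x) = 16, i.e. 56 + 8x − 2·(28 + 3x) = 16.
Collecting terms: 2x = 16, so x = 8.
Then 2E = 28 + 3·8 = 52, so E = 26, V = 2E/4 = 13, F = 7 + 8 = 15.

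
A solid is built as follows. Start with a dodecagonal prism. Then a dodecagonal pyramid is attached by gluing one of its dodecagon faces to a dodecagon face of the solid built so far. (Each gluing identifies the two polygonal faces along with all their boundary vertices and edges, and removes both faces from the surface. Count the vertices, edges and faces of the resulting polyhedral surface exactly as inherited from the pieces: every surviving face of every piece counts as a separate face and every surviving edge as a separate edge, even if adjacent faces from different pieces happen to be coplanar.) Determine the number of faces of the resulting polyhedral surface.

A dodecagonal prism: V=24, E=36, F=14.
Attach a dodecagonal pyramid (V=13, E=24, F=13) along a 12-gon: merge 12 vertices and 12 edges, delete both glued faces → V=25, E=48, F=25.
Check: V − E + F = 25 − 48 + 25 = 2.

25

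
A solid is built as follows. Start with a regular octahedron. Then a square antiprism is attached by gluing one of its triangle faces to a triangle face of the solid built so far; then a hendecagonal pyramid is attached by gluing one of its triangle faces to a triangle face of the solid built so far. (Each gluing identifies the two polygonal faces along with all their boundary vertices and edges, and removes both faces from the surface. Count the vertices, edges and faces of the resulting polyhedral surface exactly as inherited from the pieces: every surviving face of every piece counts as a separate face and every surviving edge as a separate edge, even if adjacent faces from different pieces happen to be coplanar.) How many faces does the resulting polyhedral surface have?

A regular octahedron: V=6, E=12, F=8.
Attach a square antiprism (V=8, E=16, F=10) along a 3-gon: merge 3 vertices and 3 edges, delete both glued faces → V=11, E=25, F=16.
Attach a hendecagonal pyramid (V=12, E=22, F=12) along a 3-gon: merge 3 vertices and 3 edges, delete both glued faces → V=20, E=44, F=26.
Check: V − E + F = 20 − 44 + 26 = 2.

26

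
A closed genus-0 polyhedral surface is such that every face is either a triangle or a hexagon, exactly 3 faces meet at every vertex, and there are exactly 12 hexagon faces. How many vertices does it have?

Let x be the number of triangles; then F = 12 + x.
Edge–face incidences: 2E = 6·12 + 3·x = 72 + 3x.
Every vertex has degree 3, so 3V = 2E.
Euler: V − E + F = 2 ⇒ (2E)/3 − E + (12 + x) = 2.
Multiply by 6: 2·(2E) − 3·(2E) + 6·(12 + x) = 12, i.e. 72 + 6x − (72 + 3x) = 12.
Collecting terms: 3x = 12, so x = 4.
Then 2E = 72 + 3·4 = 84, so E = 42, V = 2E/3 = 28, F = 12 + 4 = 16.

28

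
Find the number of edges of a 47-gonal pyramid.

94

A pyramid on an n-gon base has one n-gon and n triangles: V = 47 + 1 = 48, E = 2·47 = 94, F = 47 + 1 = 48.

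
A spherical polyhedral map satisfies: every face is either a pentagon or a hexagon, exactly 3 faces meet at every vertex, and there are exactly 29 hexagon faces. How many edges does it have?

Let x be the number of pentagons; then F = 29 + x.
Edge–face incidences: 2E = 6·29 + 5·x = 174 + 5x.
Every vertex has degree 3, so 3V = 2E.
Euler: V − E + F = 2 ⇒ (2E)/3 − E + (29 + x) = 2.
Multiply by 6: 2·(2E) − 3·(2E) + 6·(29 + x) = 12, i.e. 174 + 6x − (174 + 5x) = 12.
Collecting terms: x = 12.
Then 2E = 174 + 5·12 = 234, so E = 117, V = 2E/3 = 78, F = 29 + 12 = 41.

117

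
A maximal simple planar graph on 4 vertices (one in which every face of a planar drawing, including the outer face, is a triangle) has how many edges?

In a plane triangulation 3F = 2E and V − E + F = 2, so E = 3V − 6 = 3·4 − 6 = 6.

6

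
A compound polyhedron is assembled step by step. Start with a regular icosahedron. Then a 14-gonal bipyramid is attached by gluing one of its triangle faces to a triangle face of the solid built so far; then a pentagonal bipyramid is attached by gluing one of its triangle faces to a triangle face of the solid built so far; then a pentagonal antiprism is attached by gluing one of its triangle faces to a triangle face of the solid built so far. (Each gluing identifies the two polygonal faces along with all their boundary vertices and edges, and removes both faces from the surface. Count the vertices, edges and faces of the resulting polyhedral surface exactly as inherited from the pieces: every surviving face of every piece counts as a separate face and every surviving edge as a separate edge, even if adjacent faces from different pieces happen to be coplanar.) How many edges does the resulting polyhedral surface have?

A regular icosahedron: V=12, E=30, F=20.
Attach a 14-gonal bipyramid (V=16, E=42, F=28) along a 3-gon: merge 3 vertices and 3 edges, delete both glued faces → V=25, E=69, F=46.
Attach a pentagonal bipyramid (V=7, E=15, F=10) along a 3-gon: merge 3 vertices and 3 edges, delete both glued faces → V=29, E=81, F=54.
Attach a pentagonal antiprism (V=10, E=20, F=12) along a 3-gon: merge 3 vertices and 3 edges, delete both glued faces → V=36, E=98, F=64.
Check: V − E + F = 36 − 98 + 64 = 2.

98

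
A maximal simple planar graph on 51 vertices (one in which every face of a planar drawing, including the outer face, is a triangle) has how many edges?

147

In a plane triangulation 3F = 2E and V − E + F = 2, so E = 3V − 6 = 3·51 − 6 = 147.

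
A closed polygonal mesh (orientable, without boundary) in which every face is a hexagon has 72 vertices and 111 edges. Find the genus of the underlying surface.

Every face is a hexagon and each edge borders two faces, so 6F = 2·111, giving F = 37.
χ = V − E + F = 72 − 111 + 37 = -2.
For a closed orientable surface χ = 2 − 2g, so g = (2 − (-2))/2 = 2.

2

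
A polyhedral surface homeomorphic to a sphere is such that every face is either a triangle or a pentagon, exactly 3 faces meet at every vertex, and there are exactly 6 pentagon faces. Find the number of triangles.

Let x be the number of triangles; then F = 6 + x.
Edge–face incidences: 2E = 5·6 + 3·x = 30 + 3x.
Every vertex has degree 3, so 3V = 2E.
Euler: V − E + F = 2 ⇒ (2E)/3 − E + (6 + x) = 2.
Multiply by 6: 2·(2E) − 3·(2E) + 6·(6 + x) = 12, i.e. 36 + 6x − (30 + 3x) = 12.
Collecting terms: 3x + 6 = 12, so 3x = 6, so x = 2.
Then 2E = 30 + 3·2 = 36, so E = 18, V = 2E/3 = 12, F = 6 + 2 = 8.

2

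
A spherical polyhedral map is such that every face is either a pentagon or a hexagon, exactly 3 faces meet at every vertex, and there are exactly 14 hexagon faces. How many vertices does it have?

Let x be the number of pentagons; then F = 14 + x.
Edge–face incidences: 2E = 6·14 + 5·x = 84 + 5x.
Every vertex has degree 3, so 3V = 2E.
Euler: V − E + F = 2 ⇒ (2E)/3 − E + (14 + x) = 2.
Multiply by 6: 2·(2E) − 3·(2E) + 6·(14 + x) = 12, i.e. 84 + 6x − (84 + 5x) = 12.
Collecting terms: x = 12.
Then 2E = 84 + 5·12 = 144, so E = 72, V = 2E/3 = 48, F = 14 + 12 = 26.

48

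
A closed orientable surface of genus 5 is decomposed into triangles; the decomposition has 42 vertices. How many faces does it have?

χ = 2 − 2·5 = -8, and every face is a triangle so 3F = 2E.
V − E + F = -8 with E = 3F/2 gives 42 − (3/2 − 1)·F = -8, so F = 100 and E = 150.

100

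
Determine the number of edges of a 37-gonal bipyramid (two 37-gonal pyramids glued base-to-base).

111

A bipyramid over an n-gon has 2n triangular faces and n + 2 vertices: V = 37 + 2 = 39, E = 3·37 = 111, F = 2·37 = 74.
Check: V − E + F = 39 − 111 + 74 = 2.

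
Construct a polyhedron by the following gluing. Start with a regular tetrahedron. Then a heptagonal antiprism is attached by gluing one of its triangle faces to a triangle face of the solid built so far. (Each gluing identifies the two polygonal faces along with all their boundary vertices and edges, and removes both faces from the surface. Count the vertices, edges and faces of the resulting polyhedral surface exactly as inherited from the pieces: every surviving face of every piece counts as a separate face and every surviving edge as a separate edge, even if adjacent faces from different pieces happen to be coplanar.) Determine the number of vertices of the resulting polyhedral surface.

15

A regular tetrahedron: V=4, E=6, F=4.
Attach a heptagonal antiprism (V=14, E=28, F=16) along a 3-gon: merge 3 vertices and 3 edges, delete both glued faces → V=15, E=31, F=18.
Check: V − E + F = 15 − 31 + 18 = 2.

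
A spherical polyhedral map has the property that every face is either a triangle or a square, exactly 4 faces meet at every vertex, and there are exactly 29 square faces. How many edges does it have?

Let x be the number of triangles; then F = 29 + x.
Edge–face incidences: 2E = 4·29 + 3·x = 116 + 3x.
Every vertex has degree 4, so 4V = 2E.
Euler: V − E + F = 2 ⇒ (2E)/4 − E + (29 + x) = 2.
Multiply by 8: 2·(2E) − 4·(2E) + 8·(29 + x) = 16, i.e. 232 + 8x − 2·(116 + 3x) = 16.
Collecting terms: 2x = 16, so x = 8.
Then 2E = 116 + 3·8 = 140, so E = 70, V = 2E/4 = 35, F = 29 + 8 = 37.

70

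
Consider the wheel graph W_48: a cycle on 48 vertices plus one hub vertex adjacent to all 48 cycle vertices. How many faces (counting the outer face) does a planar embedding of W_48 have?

49

W_48 has V = 48 + 1 = 49 vertices and E = 2·48 = 96 edges.
By Euler's formula F = 2 − V + E = 2 − 49 + 96 = 49.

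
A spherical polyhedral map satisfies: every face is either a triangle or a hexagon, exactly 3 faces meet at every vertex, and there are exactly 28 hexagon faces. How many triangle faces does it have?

Let x be the number of triangles; then F = 28 + x.
Edge–face incidences: 2E = 6·28 + 3·x = 168 + 3x.
Every vertex has degree 3, so 3V = 2E.
Euler: V − E + F = 2 ⇒ (2E)/3 − E + (28 + x) = 2.
Multiply by 6: 2·(2E) − 3·(2E) + 6·(28 + x) = 12, i.e. 168 + 6x − (168 + 3x) = 12.
Collecting terms: 3x = 12, so x = 4.
Then 2E = 168 + 3·4 = 180, so E = 90, V = 2E/3 = 60, F = 28 + 4 = 32.

4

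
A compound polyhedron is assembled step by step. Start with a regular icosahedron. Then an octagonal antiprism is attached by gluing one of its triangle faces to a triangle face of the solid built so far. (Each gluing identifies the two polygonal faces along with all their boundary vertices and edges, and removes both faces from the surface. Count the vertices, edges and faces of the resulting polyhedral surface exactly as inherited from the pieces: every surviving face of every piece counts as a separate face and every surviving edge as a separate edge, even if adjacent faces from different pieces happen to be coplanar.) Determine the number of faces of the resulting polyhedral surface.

36

A regular icosahedron: V=12, E=30, F=20.
Attach an octagonal antiprism (V=16, E=32, F=18) along a 3-gon: merge 3 vertices and 3 edges, delete both glued faces → V=25, E=59, F=36.
Check: V − E + F = 25 − 59 + 36 = 2.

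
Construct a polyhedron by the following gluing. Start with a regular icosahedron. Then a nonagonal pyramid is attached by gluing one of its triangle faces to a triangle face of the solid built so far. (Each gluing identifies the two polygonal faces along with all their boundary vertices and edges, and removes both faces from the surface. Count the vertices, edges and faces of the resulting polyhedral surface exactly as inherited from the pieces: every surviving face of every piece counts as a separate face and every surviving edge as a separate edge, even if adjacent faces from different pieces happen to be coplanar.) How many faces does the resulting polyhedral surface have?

A regular icosahedron: V=12, E=30, F=20.
Attach a nonagonal pyramid (V=10, E=18, F=10) along a 3-gon: merge 3 vertices and 3 edges, delete both glued faces → V=19, E=45, F=28.
Check: V − E + F = 19 − 45 + 28 = 2.

28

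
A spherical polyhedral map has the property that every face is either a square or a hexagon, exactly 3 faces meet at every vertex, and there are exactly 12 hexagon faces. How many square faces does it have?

Let x be the number of squares; then F = 12 + x.
Edge–face incidences: 2E = 6·12 + 4·x = 72 + 4x.
Every vertex has degree 3, so 3V = 2E.
Euler: V − E + F = 2 ⇒ (2E)/3 − E + (12 + x) = 2.
Multiply by 6: 2·(2E) − 3·(2E) + 6·(12 + x) = 12, i.e. 72 + 6x − (72 + 4x) = 12.
Collecting terms: 2x = 12, so x = 6.
Then 2E = 72 + 4·6 = 96, so E = 48, V = 2E/3 = 32, F = 12 + 6 = 18.

6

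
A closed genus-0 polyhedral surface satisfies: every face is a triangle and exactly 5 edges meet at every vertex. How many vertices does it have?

12

Each face has 3 edges and each edge borders two faces, so 2E = 3F.
Each vertex has degree 5, so 5V = 2E and hence V = 3F/5.
Euler: V − E + F = 2 ⇒ (3F/5) − (3F/2) + F = 2.
Multiply by 10: (6 − 15 + 10)F = 20, i.e. 1F = 20.
So F = 20, E = 3·20/2 = 30, V = 3·20/5 = 12.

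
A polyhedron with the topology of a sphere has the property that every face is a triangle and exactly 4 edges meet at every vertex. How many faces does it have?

Each face has 3 edges and each edge borders two faces, so 2E = 3F.
Each vertex has degree 4, so 4V = 2E and hence V = 3F/4.
Euler: V − E + F = 2 ⇒ (3F/4) − (3F/2) + F = 2.
Multiply by 8: (6 − 12 + 8)F = 16, i.e. 2F = 16.
So F = 8, E = 3·8/2 = 12, V = 3·8/4 = 6.

8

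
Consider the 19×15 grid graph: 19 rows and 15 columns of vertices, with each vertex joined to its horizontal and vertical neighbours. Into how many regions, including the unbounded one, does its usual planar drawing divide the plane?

253

The grid has V = 19·15 = 285 vertices and E = 19·14 + 15·18 = 536 edges.
F = 2 − V + E = 2 − 285 + 536 = 253.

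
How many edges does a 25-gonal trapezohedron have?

100

The n-trapezohedron (dual of the n-antiprism) has V = 2·25 + 2 = 52, E = 4·25 = 100, F = 2·25 = 50.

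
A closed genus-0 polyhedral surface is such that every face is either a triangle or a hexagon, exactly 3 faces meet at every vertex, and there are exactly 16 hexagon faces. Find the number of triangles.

Let x be the number of triangles; then F = 16 + x.
Edge–face incidences: 2E = 6·16 + 3·x = 96 + 3x.
Every vertex has degree 3, so 3V = 2E.
Euler: V − E + F = 2 ⇒ (2E)/3 − E + (16 + x) = 2.
Multiply by 6: 2·(2E) − 3·(2E) + 6·(16 + x) = 12, i.e. 96 + 6x − (96 + 3x) = 12.
Collecting terms: 3x = 12, so x = 4.
Then 2E = 96 + 3·4 = 108, so E = 54, V = 2E/3 = 36, F = 16 + 4 = 20.

4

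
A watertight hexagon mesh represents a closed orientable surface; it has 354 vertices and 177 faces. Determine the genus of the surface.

1

Every face is a hexagon, so 2E = 6·177 = 1062, giving E = 531.
χ = V − E + F = 354 − 531 + 177 = 0.
For a closed orientable surface χ = 2 − 2g, so g = (2 − (0))/2 = 1.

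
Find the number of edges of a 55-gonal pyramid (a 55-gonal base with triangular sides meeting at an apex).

110

A pyramid on an n-gon base has one n-gon and n triangles: V = 55 + 1 = 56, E = 2·55 = 110, F = 55 + 1 = 56.
Check: V − E + F = 56 − 110 + 56 = 2.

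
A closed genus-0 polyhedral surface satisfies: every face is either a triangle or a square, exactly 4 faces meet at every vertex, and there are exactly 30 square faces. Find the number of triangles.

8

Let x be the number of triangles; then F = 30 + x.
Edge–face incidences: 2E = 4·30 + 3·x = 120 + 3x.
Every vertex has degree 4, so 4V = 2E.
Euler: V − E + F = 2 ⇒ (2E)/4 − E + (30 + x) = 2.
Multiply by 8: 2·(2E) − 4·(2E) + 8·(30 + x) = 16, i.e. 240 + 8x − 2·(120 + 3x) = 16.
Collecting terms: 2x = 16, so x = 8.
Then 2E = 120 + 3·8 = 144, so E = 72, V = 2E/4 = 36, F = 30 + 8 = 38.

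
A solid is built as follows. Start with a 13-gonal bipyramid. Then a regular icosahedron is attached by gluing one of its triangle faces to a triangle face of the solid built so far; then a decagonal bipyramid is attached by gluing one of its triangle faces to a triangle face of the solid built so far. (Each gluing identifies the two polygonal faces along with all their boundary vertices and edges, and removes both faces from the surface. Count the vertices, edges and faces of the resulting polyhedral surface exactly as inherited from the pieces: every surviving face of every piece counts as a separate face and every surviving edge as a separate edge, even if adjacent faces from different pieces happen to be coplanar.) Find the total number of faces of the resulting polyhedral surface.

A 13-gonal bipyramid: V=15, E=39, F=26.
Attach a regular icosahedron (V=12, E=30, F=20) along a 3-gon: merge 3 vertices and 3 edges, delete both glued faces → V=24, E=66, F=44.
Attach a decagonal bipyramid (V=12, E=30, F=20) along a 3-gon: merge 3 vertices and 3 edges, delete both glued faces → V=33, E=93, F=62.
Check: V − E + F = 33 − 93 + 62 = 2.

62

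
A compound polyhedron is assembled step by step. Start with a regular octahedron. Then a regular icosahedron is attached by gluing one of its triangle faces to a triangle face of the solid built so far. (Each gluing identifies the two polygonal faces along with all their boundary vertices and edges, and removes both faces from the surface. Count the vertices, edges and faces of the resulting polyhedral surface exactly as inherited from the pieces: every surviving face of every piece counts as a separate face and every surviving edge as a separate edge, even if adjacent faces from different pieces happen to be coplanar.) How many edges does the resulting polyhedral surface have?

39

A regular octahedron: V=6, E=12, F=8.
Attach a regular icosahedron (V=12, E=30, F=20) along a 3-gon: merge 3 vertices and 3 edges, delete both glued faces → V=15, E=39, F=26.
Check: V − E + F = 15 − 39 + 26 = 2.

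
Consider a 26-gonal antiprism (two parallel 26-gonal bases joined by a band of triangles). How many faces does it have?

An antiprism on an n-gon has two n-gon caps and 2n triangles: V = 2·26 = 52, E = 4·26 = 104, F = 2·26 + 2 = 54.

54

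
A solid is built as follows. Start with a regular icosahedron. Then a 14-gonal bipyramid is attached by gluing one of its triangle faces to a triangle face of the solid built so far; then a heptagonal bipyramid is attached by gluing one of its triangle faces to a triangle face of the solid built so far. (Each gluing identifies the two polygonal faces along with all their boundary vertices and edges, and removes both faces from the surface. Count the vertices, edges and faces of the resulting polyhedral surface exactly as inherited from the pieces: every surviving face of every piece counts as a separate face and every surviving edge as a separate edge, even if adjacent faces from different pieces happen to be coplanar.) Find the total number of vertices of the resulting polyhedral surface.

31

A regular icosahedron: V=12, E=30, F=20.
Attach a 14-gonal bipyramid (V=16, E=42, F=28) along a 3-gon: merge 3 vertices and 3 edges, delete both glued faces → V=25, E=69, F=46.
Attach a heptagonal bipyramid (V=9, E=21, F=14) along a 3-gon: merge 3 vertices and 3 edges, delete both glued faces → V=31, E=87, F=58.
Check: V − E + F = 31 − 87 + 58 = 2.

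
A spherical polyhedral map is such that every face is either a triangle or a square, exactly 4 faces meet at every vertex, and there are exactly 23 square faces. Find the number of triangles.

Let x be the number of triangles; then F = 23 + x.
Edge–face incidences: 2E = 4·23 + 3·x = 92 + 3x.
Every vertex has degree 4, so 4V = 2E.
Euler: V − E + F = 2 ⇒ (2E)/4 − E + (23 + x) = 2.
Multiply by 8: 2·(2E) − 4·(2E) + 8·(23 + x) = 16, i.e. 184 + 8x − 2·(92 + 3x) = 16.
Collecting terms: 2x = 16, so x = 8.
Then 2E = 92 + 3·8 = 116, so E = 58, V = 2E/4 = 29, F = 23 + 8 = 31.

8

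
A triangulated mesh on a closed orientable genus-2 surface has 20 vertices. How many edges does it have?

66

χ = 2 − 2·2 = -2, and every face is a triangle so 3F = 2E.
V − E + F = -2 with E = 3F/2 gives 20 − (3/2 − 1)·F = -2, so F = 44 and E = 66.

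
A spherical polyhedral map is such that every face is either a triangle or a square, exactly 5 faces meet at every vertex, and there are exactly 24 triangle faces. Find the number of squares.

2

Let x be the number of squares; then F = 24 + x.
Edge–face incidences: 2E = 3·24 + 4·x = 72 + 4x.
Every vertex has degree 5, so 5V = 2E.
Euler: V − E + F = 2 ⇒ (2E)/5 − E + (24 + x) = 2.
Multiply by 10: 2·(2E) − 5·(2E) + 10·(24 + x) = 20, i.e. 240 + 10x − 3·(72 + 4x) = 20.
Collecting terms: −2x + 24 = 20, so −2x = −4, so x = 2.
Then 2E = 72 + 4·2 = 80, so E = 40, V = 2E/5 = 16, F = 24 + 2 = 26.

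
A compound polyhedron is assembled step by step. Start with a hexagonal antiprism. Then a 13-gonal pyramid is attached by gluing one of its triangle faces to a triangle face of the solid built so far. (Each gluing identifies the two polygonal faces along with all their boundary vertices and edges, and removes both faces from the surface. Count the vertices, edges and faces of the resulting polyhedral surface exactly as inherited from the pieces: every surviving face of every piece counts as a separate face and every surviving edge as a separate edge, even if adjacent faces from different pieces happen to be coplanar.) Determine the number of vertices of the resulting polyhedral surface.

A hexagonal antiprism: V=12, E=24, F=14.
Attach a 13-gonal pyramid (V=14, E=26, F=14) along a 3-gon: merge 3 vertices and 3 edges, delete both glued faces → V=23, E=47, F=26.
Check: V − E + F = 23 − 47 + 26 = 2.

23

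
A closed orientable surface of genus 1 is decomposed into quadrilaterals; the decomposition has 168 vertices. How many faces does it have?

χ = 2 − 2·1 = 0, and every face is a square so 4F = 2E.
V − E + F = 0 with E = 4F/2 gives 168 − (4/2 − 1)·F = 0, so F = 168 and E = 336.

168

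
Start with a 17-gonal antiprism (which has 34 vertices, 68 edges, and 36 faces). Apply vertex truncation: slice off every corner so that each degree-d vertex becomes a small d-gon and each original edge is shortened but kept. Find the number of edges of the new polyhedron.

204

Truncation replaces each original edge-end by a new vertex, so V′ = 2E = 136.
Each original edge survives, and each old vertex of degree d contributes d new edges; summing degrees gives Σd = 2E, so E′ = E + 2E = 3E = 204.
Each original face survives and each original vertex becomes one new face: F′ = F + V = 70.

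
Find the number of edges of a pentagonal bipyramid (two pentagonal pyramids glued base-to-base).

15

A bipyramid over an n-gon has 2n triangular faces and n + 2 vertices: V = 5 + 2 = 7, E = 3·5 = 15, F = 2·5 = 10.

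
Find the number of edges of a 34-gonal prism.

A prism on an n-gon has two n-gon bases and n rectangular sides: V = 2·34 = 68, E = 3·34 = 102, F = 34 + 2 = 36.

102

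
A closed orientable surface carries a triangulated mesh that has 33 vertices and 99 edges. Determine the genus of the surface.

Every face is a triangle and each edge borders two faces, so 3F = 2·99, giving F = 66.
χ = V − E + F = 33 − 99 + 66 = 0.
For a closed orientable surface χ = 2 − 2g, so g = (2 − (0))/2 = 1.

1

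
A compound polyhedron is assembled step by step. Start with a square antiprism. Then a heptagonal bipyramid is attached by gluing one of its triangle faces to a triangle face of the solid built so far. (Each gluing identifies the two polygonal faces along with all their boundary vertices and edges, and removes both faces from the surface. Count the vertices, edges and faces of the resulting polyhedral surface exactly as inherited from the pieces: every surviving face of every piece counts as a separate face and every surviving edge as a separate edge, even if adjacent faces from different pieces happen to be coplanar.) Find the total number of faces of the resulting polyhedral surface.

A square antiprism: V=8, E=16, F=10.
Attach a heptagonal bipyramid (V=9, E=21, F=14) along a 3-gon: merge 3 vertices and 3 edges, delete both glued faces → V=14, E=34, F=22.
Check: V − E + F = 14 − 34 + 22 = 2.

22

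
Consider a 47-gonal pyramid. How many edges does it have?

A pyramid on an n-gon base has one n-gon and n triangles: V = 47 + 1 = 48, E = 2·47 = 94, F = 47 + 1 = 48.
Check: V − E + F = 48 − 94 + 48 = 2.

94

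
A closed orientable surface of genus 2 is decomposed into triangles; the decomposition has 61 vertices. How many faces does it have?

χ = 2 − 2·2 = -2, and every face is a triangle so 3F = 2E.
V − E + F = -2 with E = 3F/2 gives 61 − (3/2 − 1)·F = -2, so F = 126 and E = 189.

126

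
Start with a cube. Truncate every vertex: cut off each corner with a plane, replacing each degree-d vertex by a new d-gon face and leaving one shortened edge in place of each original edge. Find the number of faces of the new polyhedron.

14

The base solid has V = 8, E = 12, F = 6.
Truncation replaces each original edge-end by a new vertex, so V′ = 2E = 24.
Each original edge survives, and each old vertex of degree d contributes d new edges; summing degrees gives Σd = 2E, so E′ = E + 2E = 3E = 36.
Each original face survives and each original vertex becomes one new face: F′ = F + V = 14.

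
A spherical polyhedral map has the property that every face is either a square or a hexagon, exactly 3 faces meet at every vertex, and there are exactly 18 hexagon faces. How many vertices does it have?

Let x be the number of squares; then F = 18 + x.
Edge–face incidences: 2E = 6·18 + 4·x = 108 + 4x.
Every vertex has degree 3, so 3V = 2E.
Euler: V − E + F = 2 ⇒ (2E)/3 − E + (18 + x) = 2.
Multiply by 6: 2·(2E) − 3·(2E) + 6·(18 + x) = 12, i.e. 108 + 6x − (108 + 4x) = 12.
Collecting terms: 2x = 12, so x = 6.
Then 2E = 108 + 4·6 = 132, so E = 66, V = 2E/3 = 44, F = 18 + 6 = 24.

44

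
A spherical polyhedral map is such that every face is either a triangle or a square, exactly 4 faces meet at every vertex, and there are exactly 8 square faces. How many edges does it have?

28

Let x be the number of triangles; then F = 8 + x.
Edge–face incidences: 2E = 4·8 + 3·x = 32 + 3x.
Every vertex has degree 4, so 4V = 2E.
Euler: V − E + F = 2 ⇒ (2E)/4 − E + (8 + x) = 2.
Multiply by 8: 2·(2E) − 4·(2E) + 8·(8 + x) = 16, i.e. 64 + 8x − 2·(32 + 3x) = 16.
Collecting terms: 2x = 16, so x = 8.
Then 2E = 32 + 3·8 = 56, so E = 28, V = 2E/4 = 14, F = 8 + 8 = 16.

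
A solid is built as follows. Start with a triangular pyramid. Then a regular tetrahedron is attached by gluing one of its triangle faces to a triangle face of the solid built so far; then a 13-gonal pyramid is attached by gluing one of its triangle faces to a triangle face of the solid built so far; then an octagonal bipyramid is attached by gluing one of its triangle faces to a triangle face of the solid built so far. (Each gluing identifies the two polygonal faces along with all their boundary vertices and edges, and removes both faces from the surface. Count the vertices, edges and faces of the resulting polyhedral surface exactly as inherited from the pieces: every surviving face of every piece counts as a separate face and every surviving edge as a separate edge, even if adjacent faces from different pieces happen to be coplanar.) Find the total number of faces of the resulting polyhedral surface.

32

A triangular pyramid: V=4, E=6, F=4.
Attach a regular tetrahedron (V=4, E=6, F=4) along a 3-gon: merge 3 vertices and 3 edges, delete both glued faces → V=5, E=9, F=6.
Attach a 13-gonal pyramid (V=14, E=26, F=14) along a 3-gon: merge 3 vertices and 3 edges, delete both glued faces → V=16, E=32, F=18.
Attach an octagonal bipyramid (V=10, E=24, F=16) along a 3-gon: merge 3 vertices and 3 edges, delete both glued faces → V=23, E=53, F=32.
Check: V − E + F = 23 − 53 + 32 = 2.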